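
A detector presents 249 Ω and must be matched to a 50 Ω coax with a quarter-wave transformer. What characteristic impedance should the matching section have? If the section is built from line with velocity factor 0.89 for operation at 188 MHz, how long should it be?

Z_qwt ≈ 112 Ω; length ≈ 35.5 cm

Z_qwt = √(Z_0·R_L) = √(50 × 249) = √12450
λ = 0.89·c/f = 1.42 m, so l = λ/4 = 0.355 m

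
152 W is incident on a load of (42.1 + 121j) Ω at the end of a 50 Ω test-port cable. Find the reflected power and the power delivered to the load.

P_reflected ≈ 96.7 W; P_delivered ≈ 55.3 W

|Γ| = |(-7.9 + j121)/(92.1 + j121)| = 0.797
|Γ|² = 0.636
P_refl = |Γ|²·P_inc = 96.7 W, P_del = (1 − |Γ|²)·P_inc = 55.3 W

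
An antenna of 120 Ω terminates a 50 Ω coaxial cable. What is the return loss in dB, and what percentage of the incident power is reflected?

RL ≈ 7.71 dB; 17% of incident power reflected

Γ = (120 − 50)/(120 + 50) = 0.412
RL = −20·log₁₀(0.412) = 7.71 dB
P_refl/P_inc = |Γ|² = 0.17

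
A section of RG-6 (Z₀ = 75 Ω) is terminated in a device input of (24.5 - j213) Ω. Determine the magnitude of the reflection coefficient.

Γ = (Z_L − Z_0)/(Z_L + Z_0) = (-50.5 − j213)/(99.5 − j213)
|Γ| = 219/235

|Γ| ≈ 0.931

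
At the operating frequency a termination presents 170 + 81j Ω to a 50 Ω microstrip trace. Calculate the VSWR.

VSWR ≈ 4.23

Γ = (Z_L − Z_0)/(Z_L + Z_0) = (120 + j81)/(220 + j81)
|Γ| = 145/234 = 0.618
VSWR = (1 + |Γ|)/(1 − |Γ|) = 1.62/0.382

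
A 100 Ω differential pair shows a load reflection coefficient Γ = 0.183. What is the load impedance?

Z_L = Z_0·(1 + Γ)/(1 − Γ) = 100·(1.18)/(0.817)

Z_L ≈ 145 Ω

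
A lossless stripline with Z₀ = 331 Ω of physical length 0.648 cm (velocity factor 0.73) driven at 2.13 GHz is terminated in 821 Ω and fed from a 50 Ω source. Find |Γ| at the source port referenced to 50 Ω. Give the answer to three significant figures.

λ = v/f = 0.73·c / 2.13 GHz = 0.103 m
βl = 2π·l/λ = 2π × 0.063 = 22.7°
tan(βl) = 0.418
Z_in = Z_0·(Z_L + jZ_0·tanβl)/(Z_0 + jZ_L·tanβl) = 465 − j344 Ω
Γ_s = (Z_in − Z_s)/(Z_in + Z_s) = (415 − j344)/(515 − j344), |Γ_s| = 0.87

|Γ| ≈ 0.87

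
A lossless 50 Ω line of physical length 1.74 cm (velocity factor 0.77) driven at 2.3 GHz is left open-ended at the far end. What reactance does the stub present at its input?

X_in ≈ -26.2 Ω (capacitive)

λ = v/f = 0.77·c / 2.3 GHz = 0.1 m
βl = 2π·l/λ = 2π × 0.173 = 62.4°
tan(βl) = 1.91
For an open-ended stub, Z_in = −jZ_0·cot(βl) = −jZ_0/tan(βl)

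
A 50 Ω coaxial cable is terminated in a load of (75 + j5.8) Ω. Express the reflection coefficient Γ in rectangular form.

Γ = (Z_L − Z_0)/(Z_L + Z_0) = (25 + j5.8)/(125 + j5.8)

Γ ≈ 0.202 + j0.037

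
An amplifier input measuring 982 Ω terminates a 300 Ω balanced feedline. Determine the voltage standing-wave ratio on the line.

Γ = (982 − 300)/(982 + 300) = 0.532
VSWR = (1 + 0.532)/(1 − 0.532)

VSWR ≈ 3.27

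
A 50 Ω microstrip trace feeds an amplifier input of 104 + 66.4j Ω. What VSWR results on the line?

VSWR ≈ 3.08

Γ = (Z_L − Z_0)/(Z_L + Z_0) = (54 + j66.4)/(154 + j66.4)
|Γ| = 85.6/168 = 0.51
VSWR = (1 + |Γ|)/(1 − |Γ|) = 1.51/0.49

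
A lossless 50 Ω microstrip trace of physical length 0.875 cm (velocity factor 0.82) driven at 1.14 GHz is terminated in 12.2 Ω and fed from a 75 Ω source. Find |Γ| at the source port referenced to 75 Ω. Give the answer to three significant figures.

λ = v/f = 0.82·c / 1.14 GHz = 0.216 m
βl = 2π·l/λ = 2π × 0.0405 = 14.6°
tan(βl) = 0.26
Z_in = Z_0·(Z_L + jZ_0·tanβl)/(Z_0 + jZ_L·tanβl) = 13 + j12.2 Ω
Γ_s = (Z_in − Z_s)/(Z_in + Z_s) = (-62 + j12.2)/(88 + j12.2), |Γ_s| = 0.712

|Γ| ≈ 0.712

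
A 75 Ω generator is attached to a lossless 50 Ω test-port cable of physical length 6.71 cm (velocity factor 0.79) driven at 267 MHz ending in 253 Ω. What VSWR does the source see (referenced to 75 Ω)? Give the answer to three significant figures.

VSWR ≈ 4.28

λ = v/f = 0.79·c / 267 MHz = 0.888 m
βl = 2π·l/λ = 2π × 0.0756 = 27.2°
tan(βl) = 0.514
Z_in = Z_0·(Z_L + jZ_0·tanβl)/(Z_0 + jZ_L·tanβl) = 41.2 − j81.4 Ω
Γ_s = (Z_in − Z_s)/(Z_in + Z_s) = (-33.8 − j81.4)/(116 − j81.4), |Γ_s| = 0.621
VSWR = (1 + |Γ_s|)/(1 − |Γ_s|)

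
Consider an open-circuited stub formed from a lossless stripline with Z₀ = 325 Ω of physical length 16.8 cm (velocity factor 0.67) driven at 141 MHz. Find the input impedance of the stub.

Z_in ≈ −j356 Ω

λ = v/f = 0.67·c / 141 MHz = 1.43 m
βl = 2π·l/λ = 2π × 0.118 = 42.4°
tan(βl) = 0.914
For an open-circuited stub, Z_in = −jZ_0·cot(βl) = −jZ_0/tan(βl)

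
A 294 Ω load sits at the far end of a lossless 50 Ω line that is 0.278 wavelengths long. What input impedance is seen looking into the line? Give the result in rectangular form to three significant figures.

Z_in ≈ 8.76 + j8.62 Ω

βl = 2π × 0.278 = 100°
tan(βl) = tan(100°) = -5.63
Z_in = Z_0·(Z_L + jZ_0·tanβl)/(Z_0 + jZ_L·tanβl)
     = 50·(294 − j281)/(50 − j1650)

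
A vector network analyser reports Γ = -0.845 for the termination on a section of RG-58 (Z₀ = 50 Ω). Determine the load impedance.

Z_L = Z_0·(1 + Γ)/(1 − Γ) = 50·(0.155)/(1.84)

Z_L ≈ 4.2 Ω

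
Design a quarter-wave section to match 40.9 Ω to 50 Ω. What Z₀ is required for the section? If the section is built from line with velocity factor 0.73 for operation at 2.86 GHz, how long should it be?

Z_qwt = √(Z_0·R_L) = √(50 × 40.9) = √2045
λ = 0.73·c/f = 0.0766 m, so l = λ/4 = 0.0191 m

Z_qwt ≈ 45.2 Ω; length ≈ 1.91 cm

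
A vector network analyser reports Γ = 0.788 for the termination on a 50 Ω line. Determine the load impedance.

Z_L = Z_0·(1 + Γ)/(1 − Γ) = 50·(1.79)/(0.212)

Z_L ≈ 422 Ω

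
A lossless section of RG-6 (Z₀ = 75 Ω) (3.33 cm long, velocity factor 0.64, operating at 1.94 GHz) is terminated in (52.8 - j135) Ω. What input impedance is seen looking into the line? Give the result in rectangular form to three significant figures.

λ = v/f = 0.64·c / 1.94 GHz = 0.099 m
βl = 2π·l/λ = 2π × 0.336 = 121°
tan(βl) = tan(121°) = -1.66
Z_in = Z_0·(Z_L + jZ_0·tanβl)/(Z_0 + jZ_L·tanβl)
     = 75·(52.8 − j259)/(-149 − j87.4)

Z_in ≈ 37.4 + j109 Ω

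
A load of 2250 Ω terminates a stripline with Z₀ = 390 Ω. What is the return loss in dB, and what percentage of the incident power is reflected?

RL ≈ 3.04 dB; 49.6% of incident power reflected

Γ = (2250 − 390)/(2250 + 390) = 0.705
RL = −20·log₁₀(0.705) = 3.04 dB
P_refl/P_inc = |Γ|² = 0.496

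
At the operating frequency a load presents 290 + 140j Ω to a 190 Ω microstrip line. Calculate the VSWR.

Γ = (Z_L − Z_0)/(Z_L + Z_0) = (100 + j140)/(480 + j140)
|Γ| = 172/500 = 0.344
VSWR = (1 + |Γ|)/(1 − |Γ|) = 1.34/0.656

VSWR ≈ 2.05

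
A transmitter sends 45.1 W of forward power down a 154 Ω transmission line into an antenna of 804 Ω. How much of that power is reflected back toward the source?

Γ = (804 − 154)/(804 + 154) = 0.678
|Γ|² = 0.46
P_refl = |Γ|²·P_inc = 20.8 W, P_del = (1 − |Γ|²)·P_inc = 24.3 W

P_reflected ≈ 20.8 W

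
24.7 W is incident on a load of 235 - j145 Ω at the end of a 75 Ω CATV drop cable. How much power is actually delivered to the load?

P_delivered ≈ 14.9 W

|Γ| = |(160 − j145)/(310 − j145)| = 0.631
|Γ|² = 0.398
P_refl = |Γ|²·P_inc = 9.83 W, P_del = (1 − |Γ|²)·P_inc = 14.9 W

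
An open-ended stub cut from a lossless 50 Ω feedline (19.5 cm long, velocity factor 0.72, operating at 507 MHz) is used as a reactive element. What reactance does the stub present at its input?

λ = v/f = 0.72·c / 507 MHz = 0.426 m
βl = 2π·l/λ = 2π × 0.458 = 165°
tan(βl) = -0.272
For an open-ended stub, Z_in = −jZ_0·cot(βl) = −jZ_0/tan(βl)

X_in ≈ 184 Ω (inductive)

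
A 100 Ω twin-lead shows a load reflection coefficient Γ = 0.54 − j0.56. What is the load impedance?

Z_L = Z_0·(1 + Γ)/(1 − Γ) = 100·(1.54 − j0.56)/(0.46 + j0.56)

Z_L ≈ 75.2 − j213 Ω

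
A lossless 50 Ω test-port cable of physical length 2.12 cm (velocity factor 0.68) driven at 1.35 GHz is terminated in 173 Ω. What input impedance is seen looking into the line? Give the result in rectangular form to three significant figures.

λ = v/f = 0.68·c / 1.35 GHz = 0.151 m
βl = 2π·l/λ = 2π × 0.14 = 50.5°
tan(βl) = tan(50.5°) = 1.21
Z_in = Z_0·(Z_L + jZ_0·tanβl)/(Z_0 + jZ_L·tanβl)
     = 50·(173 + j60.7)/(50 + j210)

Z_in ≈ 23 − j35.7 Ω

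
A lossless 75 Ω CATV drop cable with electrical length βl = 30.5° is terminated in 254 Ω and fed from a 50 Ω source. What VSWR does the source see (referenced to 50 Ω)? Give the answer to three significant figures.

tan(βl) = 0.589
Z_in = Z_0·(Z_L + jZ_0·tanβl)/(Z_0 + jZ_L·tanβl) = 68.7 − j92.9 Ω
Γ_s = (Z_in − Z_s)/(Z_in + Z_s) = (18.7 − j92.9)/(119 − j92.9), |Γ_s| = 0.629
VSWR = (1 + |Γ_s|)/(1 − |Γ_s|)

VSWR ≈ 4.39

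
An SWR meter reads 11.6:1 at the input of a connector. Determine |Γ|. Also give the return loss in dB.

|Γ| = (S − 1)/(S + 1) = (11.6 − 1)/(11.6 + 1) = 10.6/12.6
RL = −20·log₁₀|Γ| = −20·log₁₀(0.841)

|Γ| ≈ 0.841; return loss ≈ 1.5 dB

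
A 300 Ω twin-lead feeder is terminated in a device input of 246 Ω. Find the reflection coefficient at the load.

Γ = -0.0989

Γ = (Z_L − Z_0)/(Z_L + Z_0) = (246 − 300)/(246 + 300) = -54/546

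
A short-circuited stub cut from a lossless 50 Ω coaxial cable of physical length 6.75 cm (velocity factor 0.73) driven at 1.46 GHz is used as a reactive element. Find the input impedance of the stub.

λ = v/f = 0.73·c / 1.46 GHz = 0.15 m
βl = 2π·l/λ = 2π × 0.45 = 162°
tan(βl) = -0.325
For a short-circuited stub, Z_in = jZ_0·tan(βl)

Z_in ≈ −j16.2 Ω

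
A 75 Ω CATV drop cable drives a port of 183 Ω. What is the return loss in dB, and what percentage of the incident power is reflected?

Γ = (183 − 75)/(183 + 75) = 0.419
RL = −20·log₁₀(0.419) = 7.56 dB
P_refl/P_inc = |Γ|² = 0.175

RL ≈ 7.56 dB; 17.5% of incident power reflected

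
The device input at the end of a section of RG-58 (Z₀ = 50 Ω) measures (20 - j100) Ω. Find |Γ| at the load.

|Γ| ≈ 0.855

Γ = (Z_L − Z_0)/(Z_L + Z_0) = (-30 − j100)/(70 − j100)
|Γ| = 104/122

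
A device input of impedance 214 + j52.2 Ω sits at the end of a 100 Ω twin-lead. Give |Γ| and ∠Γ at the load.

Γ ≈ 0.394 ∠ 15.2°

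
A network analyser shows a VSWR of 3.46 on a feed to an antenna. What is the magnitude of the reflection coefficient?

|Γ| = (S − 1)/(S + 1) = (3.46 − 1)/(3.46 + 1) = 2.46/4.46

|Γ| ≈ 0.552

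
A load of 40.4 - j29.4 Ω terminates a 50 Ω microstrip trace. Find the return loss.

RL ≈ 9.75 dB

Γ = (-9.6 − j29.4)/(90.4 − j29.4), |Γ| = 0.325
RL = −20·log₁₀|Γ| = −20·log₁₀(0.325)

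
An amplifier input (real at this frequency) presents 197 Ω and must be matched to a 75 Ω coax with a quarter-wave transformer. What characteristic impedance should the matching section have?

Z_qwt ≈ 122 Ω

Z_qwt = √(Z_0·R_L) = √(75 × 197) = √14780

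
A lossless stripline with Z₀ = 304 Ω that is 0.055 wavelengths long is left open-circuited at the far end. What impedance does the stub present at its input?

βl = 2π × 0.055 = 19.8°
tan(βl) = 0.36
For an open-circuited stub, Z_in = −jZ_0·cot(βl) = −jZ_0/tan(βl)

Z_in ≈ −j844 Ω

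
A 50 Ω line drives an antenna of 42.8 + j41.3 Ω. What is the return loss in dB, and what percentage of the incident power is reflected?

Γ = (-7.2 + j41.3)/(92.8 + j41.3), |Γ| = 0.413
RL = −20·log₁₀(0.413) = 7.69 dB
P_refl/P_inc = |Γ|² = 0.17

RL ≈ 7.69 dB; 17% of incident power reflected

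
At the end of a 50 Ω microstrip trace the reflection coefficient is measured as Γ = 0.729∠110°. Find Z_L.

Z_L ≈ 11.5 + j33.7 Ω

Z_L = Z_0·(1 + Γ)/(1 − Γ) = 50·(0.751 + j0.685)/(1.25 − j0.685)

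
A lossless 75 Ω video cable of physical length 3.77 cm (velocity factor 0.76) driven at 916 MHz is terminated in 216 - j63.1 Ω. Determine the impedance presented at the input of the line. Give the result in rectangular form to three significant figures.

λ = v/f = 0.76·c / 916 MHz = 0.249 m
βl = 2π·l/λ = 2π × 0.151 = 54.5°
tan(βl) = tan(54.5°) = 1.4
Z_in = Z_0·(Z_L + jZ_0·tanβl)/(Z_0 + jZ_L·tanβl)
     = 75·(216 + j42.1)/(164 + j303)

Z_in ≈ 30.4 − j37 Ω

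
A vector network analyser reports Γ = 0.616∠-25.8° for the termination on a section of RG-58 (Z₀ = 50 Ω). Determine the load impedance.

Z_L = Z_0·(1 + Γ)/(1 − Γ) = 50·(1.55 − j0.268)/(0.445 + j0.268)

Z_L ≈ 115 − j99.2 Ω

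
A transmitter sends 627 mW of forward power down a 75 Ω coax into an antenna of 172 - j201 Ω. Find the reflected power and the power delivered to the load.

P_reflected ≈ 308 mW; P_delivered ≈ 319 mW

|Γ| = |(97 − j201)/(247 − j201)| = 0.701
|Γ|² = 0.491
P_refl = |Γ|²·P_inc = 308 mW, P_del = (1 − |Γ|²)·P_inc = 319 mW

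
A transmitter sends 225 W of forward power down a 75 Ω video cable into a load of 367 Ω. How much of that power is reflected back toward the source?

Γ = (367 − 75)/(367 + 75) = 0.661
|Γ|² = 0.436
P_refl = |Γ|²·P_inc = 98.2 W, P_del = (1 − |Γ|²)·P_inc = 127 W

P_reflected ≈ 98.2 W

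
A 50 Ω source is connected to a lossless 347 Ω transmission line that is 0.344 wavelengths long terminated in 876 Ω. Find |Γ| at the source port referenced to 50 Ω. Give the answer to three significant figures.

|Γ| ≈ 0.764

βl = 2π × 0.344 = 124°
tan(βl) = -1.49
Z_in = Z_0·(Z_L + jZ_0·tanβl)/(Z_0 + jZ_L·tanβl) = 186 + j183 Ω
Γ_s = (Z_in − Z_s)/(Z_in + Z_s) = (136 + j183)/(236 + j183), |Γ_s| = 0.764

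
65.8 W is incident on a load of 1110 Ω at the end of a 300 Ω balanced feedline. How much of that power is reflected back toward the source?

Γ = (1110 − 300)/(1110 + 300) = 0.574
|Γ|² = 0.33
P_refl = |Γ|²·P_inc = 21.7 W, P_del = (1 − |Γ|²)·P_inc = 44.1 W

P_reflected ≈ 21.7 W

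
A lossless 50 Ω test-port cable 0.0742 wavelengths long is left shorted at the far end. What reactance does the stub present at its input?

X_in ≈ 25.2 Ω (inductive)

βl = 2π × 0.0742 = 26.7°
tan(βl) = 0.503
For a shorted stub, Z_in = jZ_0·tan(βl)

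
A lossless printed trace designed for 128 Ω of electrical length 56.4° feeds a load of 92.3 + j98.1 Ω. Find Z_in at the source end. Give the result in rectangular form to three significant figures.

Z_in ≈ 251 − j121 Ω

tan(βl) = tan(56.4°) = 1.51
Z_in = Z_0·(Z_L + jZ_0·tanβl)/(Z_0 + jZ_L·tanβl)
     = 128·(92.3 + j291)/(-19.7 + j139)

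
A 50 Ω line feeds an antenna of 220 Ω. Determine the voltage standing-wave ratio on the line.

For a purely resistive load, VSWR = R_L/Z_0 or Z_0/R_L (whichever > 1) = 220/50

VSWR ≈ 4.4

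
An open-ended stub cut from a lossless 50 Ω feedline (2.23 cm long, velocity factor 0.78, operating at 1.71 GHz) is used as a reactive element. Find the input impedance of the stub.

Z_in ≈ −j30.4 Ω

λ = v/f = 0.78·c / 1.71 GHz = 0.137 m
βl = 2π·l/λ = 2π × 0.163 = 58.7°
tan(βl) = 1.64
For an open-ended stub, Z_in = −jZ_0·cot(βl) = −jZ_0/tan(βl)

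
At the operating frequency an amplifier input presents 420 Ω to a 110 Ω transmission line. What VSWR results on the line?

VSWR ≈ 3.82

Γ = (420 − 110)/(420 + 110) = 0.585
VSWR = (1 + 0.585)/(1 − 0.585)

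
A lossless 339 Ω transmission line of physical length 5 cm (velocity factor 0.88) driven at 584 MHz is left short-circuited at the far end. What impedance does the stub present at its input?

λ = v/f = 0.88·c / 584 MHz = 0.452 m
βl = 2π·l/λ = 2π × 0.111 = 39.8°
tan(βl) = 0.834
For a short-circuited stub, Z_in = jZ_0·tan(βl)

Z_in ≈ +j283 Ω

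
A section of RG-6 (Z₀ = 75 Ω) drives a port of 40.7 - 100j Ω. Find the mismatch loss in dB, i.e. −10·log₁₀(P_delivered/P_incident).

mismatch loss ≈ 2.82 dB

Γ = (-34.3 − j100)/(115.7 − j100), |Γ| = 0.691
|Γ|² = 0.478, so P_del/P_inc = 1 − |Γ|² = 0.522
ML = −10·log₁₀(1 − |Γ|²)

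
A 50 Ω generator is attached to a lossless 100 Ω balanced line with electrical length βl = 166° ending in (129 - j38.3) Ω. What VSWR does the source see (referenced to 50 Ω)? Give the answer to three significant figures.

VSWR ≈ 3.02

tan(βl) = -0.249
Z_in = Z_0·(Z_L + jZ_0·tanβl)/(Z_0 + jZ_L·tanβl) = 149 − j17 Ω
Γ_s = (Z_in − Z_s)/(Z_in + Z_s) = (98.7 − j17)/(199 − j17), |Γ_s| = 0.502
VSWR = (1 + |Γ_s|)/(1 − |Γ_s|)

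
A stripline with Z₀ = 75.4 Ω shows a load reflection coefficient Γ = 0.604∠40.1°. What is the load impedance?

Z_L = Z_0·(1 + Γ)/(1 − Γ) = 75.4·(1.46 + j0.389)/(0.538 − j0.389)

Z_L ≈ 109 + j133 Ω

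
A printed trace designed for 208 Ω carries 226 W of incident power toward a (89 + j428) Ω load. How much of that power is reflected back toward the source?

P_reflected ≈ 164 W

|Γ| = |(-119 + j428)/(297 + j428)| = 0.853
|Γ|² = 0.727
P_refl = |Γ|²·P_inc = 164 W, P_del = (1 − |Γ|²)·P_inc = 61.7 W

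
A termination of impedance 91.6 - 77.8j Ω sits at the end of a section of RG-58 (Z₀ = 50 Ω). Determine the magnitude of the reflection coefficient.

Γ = (Z_L − Z_0)/(Z_L + Z_0) = (41.6 − j77.8)/(141.6 − j77.8)
|Γ| = 88.2/162

|Γ| ≈ 0.546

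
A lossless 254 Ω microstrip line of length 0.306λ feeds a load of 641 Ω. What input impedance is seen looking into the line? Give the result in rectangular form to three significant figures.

βl = 2π × 0.306 = 110°
tan(βl) = tan(110°) = -2.72
Z_in = Z_0·(Z_L + jZ_0·tanβl)/(Z_0 + jZ_L·tanβl)
     = 254·(641 − j692)/(254 − j1750)

Z_in ≈ 112 + j77 Ω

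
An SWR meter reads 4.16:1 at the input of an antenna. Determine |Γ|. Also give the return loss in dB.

|Γ| ≈ 0.612; return loss ≈ 4.26 dB

|Γ| = (S − 1)/(S + 1) = (4.16 − 1)/(4.16 + 1) = 3.16/5.16
RL = −20·log₁₀|Γ| = −20·log₁₀(0.612)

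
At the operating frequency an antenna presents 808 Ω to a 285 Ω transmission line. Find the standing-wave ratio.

Γ = (808 − 285)/(808 + 285) = 0.478
VSWR = (1 + 0.478)/(1 − 0.478)

VSWR ≈ 2.84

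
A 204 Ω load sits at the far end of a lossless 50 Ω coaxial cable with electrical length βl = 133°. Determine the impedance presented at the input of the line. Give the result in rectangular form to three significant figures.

tan(βl) = tan(133°) = -1.07
Z_in = Z_0·(Z_L + jZ_0·tanβl)/(Z_0 + jZ_L·tanβl)
     = 50·(204 − j53.6)/(50 − j219)

Z_in ≈ 21.8 + j41.6 Ω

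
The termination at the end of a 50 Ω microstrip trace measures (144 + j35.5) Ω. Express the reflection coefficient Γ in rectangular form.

Γ ≈ 0.501 + j0.0913

Γ = (Z_L − Z_0)/(Z_L + Z_0) = (94 + j35.5)/(194 + j35.5)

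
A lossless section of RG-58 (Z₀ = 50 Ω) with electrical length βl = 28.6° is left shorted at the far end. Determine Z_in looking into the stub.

tan(βl) = 0.545
For a shorted stub, Z_in = jZ_0·tan(βl)

Z_in ≈ +j27.3 Ω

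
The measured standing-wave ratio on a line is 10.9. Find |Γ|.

|Γ| ≈ 0.832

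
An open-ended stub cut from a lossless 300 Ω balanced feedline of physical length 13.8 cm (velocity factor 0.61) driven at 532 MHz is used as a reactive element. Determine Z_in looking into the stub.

λ = v/f = 0.61·c / 532 MHz = 0.344 m
βl = 2π·l/λ = 2π × 0.401 = 144°
tan(βl) = -0.715
For an open-ended stub, Z_in = −jZ_0·cot(βl) = −jZ_0/tan(βl)

Z_in ≈ +j419 Ω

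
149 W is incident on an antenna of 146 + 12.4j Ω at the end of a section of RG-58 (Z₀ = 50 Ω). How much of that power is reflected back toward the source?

P_reflected ≈ 36.2 W

|Γ| = |(96 + j12.4)/(196 + j12.4)| = 0.493
|Γ|² = 0.243
P_refl = |Γ|²·P_inc = 36.2 W, P_del = (1 − |Γ|²)·P_inc = 113 W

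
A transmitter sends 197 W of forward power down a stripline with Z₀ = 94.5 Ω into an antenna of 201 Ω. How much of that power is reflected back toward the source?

Γ = (201 − 94.5)/(201 + 94.5) = 0.36
|Γ|² = 0.13
P_refl = |Γ|²·P_inc = 25.6 W, P_del = (1 − |Γ|²)·P_inc = 171 W

P_reflected ≈ 25.6 W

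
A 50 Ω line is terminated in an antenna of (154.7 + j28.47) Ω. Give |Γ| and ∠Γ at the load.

Γ ≈ 0.525 ∠ 7.29°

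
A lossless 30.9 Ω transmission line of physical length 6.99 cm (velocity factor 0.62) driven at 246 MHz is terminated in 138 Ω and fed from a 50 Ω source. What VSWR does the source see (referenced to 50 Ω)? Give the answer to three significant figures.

λ = v/f = 0.62·c / 246 MHz = 0.756 m
βl = 2π·l/λ = 2π × 0.0924 = 33.3°
tan(βl) = 0.656
Z_in = Z_0·(Z_L + jZ_0·tanβl)/(Z_0 + jZ_L·tanβl) = 20.6 − j40.1 Ω
Γ_s = (Z_in − Z_s)/(Z_in + Z_s) = (-29.4 − j40.1)/(70.6 − j40.1), |Γ_s| = 0.612
VSWR = (1 + |Γ_s|)/(1 − |Γ_s|)

VSWR ≈ 4.16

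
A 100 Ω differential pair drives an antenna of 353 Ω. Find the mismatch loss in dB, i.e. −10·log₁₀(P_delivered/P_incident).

mismatch loss ≈ 1.62 dB

Γ = (353 − 100)/(353 + 100) = 0.558
|Γ|² = 0.312, so P_del/P_inc = 1 − |Γ|² = 0.688
ML = −10·log₁₀(1 − |Γ|²)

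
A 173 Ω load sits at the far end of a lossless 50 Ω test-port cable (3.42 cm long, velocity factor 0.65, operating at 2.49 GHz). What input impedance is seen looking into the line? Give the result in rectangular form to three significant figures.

λ = v/f = 0.65·c / 2.49 GHz = 0.0783 m
βl = 2π·l/λ = 2π × 0.437 = 157°
tan(βl) = tan(157°) = -0.42
Z_in = Z_0·(Z_L + jZ_0·tanβl)/(Z_0 + jZ_L·tanβl)
     = 50·(173 − j21)/(50 − j72.7)

Z_in ≈ 65.4 + j74 Ω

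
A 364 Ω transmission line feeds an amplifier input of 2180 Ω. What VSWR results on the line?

VSWR ≈ 5.99

Γ = (2180 − 364)/(2180 + 364) = 0.714
VSWR = (1 + 0.714)/(1 − 0.714)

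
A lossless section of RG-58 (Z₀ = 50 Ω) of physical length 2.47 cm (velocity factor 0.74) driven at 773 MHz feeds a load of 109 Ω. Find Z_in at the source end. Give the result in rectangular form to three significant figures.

Z_in ≈ 54.7 − j41.5 Ω

λ = v/f = 0.74·c / 773 MHz = 0.287 m
βl = 2π·l/λ = 2π × 0.086 = 31°
tan(βl) = tan(31°) = 0.6
Z_in = Z_0·(Z_L + jZ_0·tanβl)/(Z_0 + jZ_L·tanβl)
     = 50·(109 + j30)/(50 + j65.4)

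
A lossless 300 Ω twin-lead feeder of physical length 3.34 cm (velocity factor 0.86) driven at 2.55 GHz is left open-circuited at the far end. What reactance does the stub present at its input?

λ = v/f = 0.86·c / 2.55 GHz = 0.101 m
βl = 2π·l/λ = 2π × 0.33 = 119°
tan(βl) = -1.82
For an open-circuited stub, Z_in = −jZ_0·cot(βl) = −jZ_0/tan(βl)

X_in ≈ 165 Ω (inductive)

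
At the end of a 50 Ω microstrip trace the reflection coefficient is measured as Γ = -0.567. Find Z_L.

Z_L ≈ 13.8 Ω

Z_L = Z_0·(1 + Γ)/(1 − Γ) = 50·(0.433)/(1.57)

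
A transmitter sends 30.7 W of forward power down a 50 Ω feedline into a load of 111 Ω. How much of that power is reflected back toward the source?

Γ = (111 − 50)/(111 + 50) = 0.379
|Γ|² = 0.144
P_refl = |Γ|²·P_inc = 4.41 W, P_del = (1 − |Γ|²)·P_inc = 26.3 W

P_reflected ≈ 4.41 W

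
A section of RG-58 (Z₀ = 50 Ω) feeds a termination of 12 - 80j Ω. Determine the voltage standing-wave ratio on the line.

Γ = (Z_L − Z_0)/(Z_L + Z_0) = (-38 − j80)/(62 − j80)
|Γ| = 88.6/101 = 0.875
VSWR = (1 + |Γ|)/(1 − |Γ|) = 1.88/0.125

VSWR ≈ 15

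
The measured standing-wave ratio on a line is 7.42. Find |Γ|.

|Γ| ≈ 0.762

|Γ| = (S − 1)/(S + 1) = (7.42 − 1)/(7.42 + 1) = 6.42/8.42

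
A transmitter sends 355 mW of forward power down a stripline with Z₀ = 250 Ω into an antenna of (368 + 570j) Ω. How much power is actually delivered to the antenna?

P_delivered ≈ 185 mW

|Γ| = |(118 + j570)/(618 + j570)| = 0.692
|Γ|² = 0.479
P_refl = |Γ|²·P_inc = 170 mW, P_del = (1 − |Γ|²)·P_inc = 185 mW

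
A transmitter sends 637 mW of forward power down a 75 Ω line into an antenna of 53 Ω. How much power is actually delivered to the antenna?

Γ = (53 − 75)/(53 + 75) = -0.172
|Γ|² = 0.0295
P_refl = |Γ|²·P_inc = 18.8 mW, P_del = (1 − |Γ|²)·P_inc = 618 mW

P_delivered ≈ 618 mW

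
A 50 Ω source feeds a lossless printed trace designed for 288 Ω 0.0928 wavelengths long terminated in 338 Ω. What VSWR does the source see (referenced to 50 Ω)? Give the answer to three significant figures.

VSWR ≈ 6.2

βl = 2π × 0.0928 = 33.4°
tan(βl) = 0.66
Z_in = Z_0·(Z_L + jZ_0·tanβl)/(Z_0 + jZ_L·tanβl) = 303 − j44.8 Ω
Γ_s = (Z_in − Z_s)/(Z_in + Z_s) = (253 − j44.8)/(353 − j44.8), |Γ_s| = 0.722
VSWR = (1 + |Γ_s|)/(1 − |Γ_s|)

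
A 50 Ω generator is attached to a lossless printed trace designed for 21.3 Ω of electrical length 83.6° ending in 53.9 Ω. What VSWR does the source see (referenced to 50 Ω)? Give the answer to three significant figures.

VSWR ≈ 5.89

tan(βl) = 8.92
Z_in = Z_0·(Z_L + jZ_0·tanβl)/(Z_0 + jZ_L·tanβl) = 8.51 − j2.01 Ω
Γ_s = (Z_in − Z_s)/(Z_in + Z_s) = (-41.5 − j2.01)/(58.5 − j2.01), |Γ_s| = 0.71
VSWR = (1 + |Γ_s|)/(1 − |Γ_s|)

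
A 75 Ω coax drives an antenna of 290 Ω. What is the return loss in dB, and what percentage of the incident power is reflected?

Γ = (290 − 75)/(290 + 75) = 0.589
RL = −20·log₁₀(0.589) = 4.6 dB
P_refl/P_inc = |Γ|² = 0.347

RL ≈ 4.6 dB; 34.7% of incident power reflected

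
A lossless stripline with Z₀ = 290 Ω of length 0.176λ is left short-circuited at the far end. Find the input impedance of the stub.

Z_in ≈ +j578 Ω

βl = 2π × 0.176 = 63.4°
tan(βl) = 1.99
For a short-circuited stub, Z_in = jZ_0·tan(βl)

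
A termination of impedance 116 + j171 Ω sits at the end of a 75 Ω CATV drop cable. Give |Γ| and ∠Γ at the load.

Γ = (Z_L − Z_0)/(Z_L + Z_0) = (41 + j171)/(191 + j171)
|Γ| = 176/256 = 0.686

Γ ≈ 0.686 ∠ 34.7°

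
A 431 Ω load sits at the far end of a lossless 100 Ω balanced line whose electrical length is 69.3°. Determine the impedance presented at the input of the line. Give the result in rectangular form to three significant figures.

Z_in ≈ 26.3 − j35.5 Ω

tan(βl) = tan(69.3°) = 2.65
Z_in = Z_0·(Z_L + jZ_0·tanβl)/(Z_0 + jZ_L·tanβl)
     = 100·(431 + j265)/(100 + j1140)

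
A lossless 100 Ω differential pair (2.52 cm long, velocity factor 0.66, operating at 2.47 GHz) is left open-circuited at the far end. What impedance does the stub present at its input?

λ = v/f = 0.66·c / 2.47 GHz = 0.0802 m
βl = 2π·l/λ = 2π × 0.314 = 113°
tan(βl) = -2.34
For an open-circuited stub, Z_in = −jZ_0·cot(βl) = −jZ_0/tan(βl)

Z_in ≈ +j42.8 Ω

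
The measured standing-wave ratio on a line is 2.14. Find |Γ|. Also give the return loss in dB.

|Γ| = (S − 1)/(S + 1) = (2.14 − 1)/(2.14 + 1) = 1.14/3.14
RL = −20·log₁₀|Γ| = −20·log₁₀(0.363)

|Γ| ≈ 0.363; return loss ≈ 8.8 dB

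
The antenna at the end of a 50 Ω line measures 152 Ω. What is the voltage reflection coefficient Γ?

Γ = 0.505

Γ = (Z_L − Z_0)/(Z_L + Z_0) = (152 − 50)/(152 + 50) = 102/202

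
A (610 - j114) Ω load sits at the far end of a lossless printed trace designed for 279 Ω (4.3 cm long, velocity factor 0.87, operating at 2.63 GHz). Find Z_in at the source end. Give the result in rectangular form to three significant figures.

Z_in ≈ 452 + j247 Ω

λ = v/f = 0.87·c / 2.63 GHz = 0.0992 m
βl = 2π·l/λ = 2π × 0.433 = 156°
tan(βl) = tan(156°) = -0.446
Z_in = Z_0·(Z_L + jZ_0·tanβl)/(Z_0 + jZ_L·tanβl)
     = 279·(610 − j238)/(228 − j272)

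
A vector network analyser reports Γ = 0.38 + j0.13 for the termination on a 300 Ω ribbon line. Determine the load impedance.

Z_L = Z_0·(1 + Γ)/(1 − Γ) = 300·(1.38 + j0.13)/(0.62 − j0.13)

Z_L ≈ 627 + j194 Ω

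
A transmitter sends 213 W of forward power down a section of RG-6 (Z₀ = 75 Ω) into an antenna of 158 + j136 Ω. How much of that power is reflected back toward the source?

|Γ| = |(83 + j136)/(233 + j136)| = 0.591
|Γ|² = 0.349
P_refl = |Γ|²·P_inc = 74.3 W, P_del = (1 − |Γ|²)·P_inc = 139 W

P_reflected ≈ 74.3 W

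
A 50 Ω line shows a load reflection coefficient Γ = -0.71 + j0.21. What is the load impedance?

Z_L = Z_0·(1 + Γ)/(1 − Γ) = 50·(0.29 + j0.21)/(1.71 − j0.21)

Z_L ≈ 7.61 + j7.07 Ω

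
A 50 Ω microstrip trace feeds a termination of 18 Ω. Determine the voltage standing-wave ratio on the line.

VSWR ≈ 2.78

For a purely resistive load, VSWR = R_L/Z_0 or Z_0/R_L (whichever > 1) = 50/18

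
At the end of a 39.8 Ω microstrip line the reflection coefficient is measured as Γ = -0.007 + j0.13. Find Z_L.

Z_L ≈ 38 + j10 Ω

Z_L = Z_0·(1 + Γ)/(1 − Γ) = 39.8·(0.993 + j0.13)/(1.01 − j0.13)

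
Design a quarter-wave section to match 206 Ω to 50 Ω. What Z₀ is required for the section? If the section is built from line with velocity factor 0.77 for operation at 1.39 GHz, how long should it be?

Z_qwt ≈ 101 Ω; length ≈ 4.15 cm

Z_qwt = √(Z_0·R_L) = √(50 × 206) = √10300
λ = 0.77·c/f = 0.166 m, so l = λ/4 = 0.0415 m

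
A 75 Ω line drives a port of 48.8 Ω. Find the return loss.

Γ = (48.8 − 75)/(48.8 + 75) = -0.212
RL = −20·log₁₀|Γ| = −20·log₁₀(0.212)

RL ≈ 13.5 dB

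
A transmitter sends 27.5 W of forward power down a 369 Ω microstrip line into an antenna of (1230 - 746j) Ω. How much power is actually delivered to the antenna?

P_delivered ≈ 16 W

|Γ| = |(861 − j746)/(1599 − j746)| = 0.646
|Γ|² = 0.417
P_refl = |Γ|²·P_inc = 11.5 W, P_del = (1 − |Γ|²)·P_inc = 16 W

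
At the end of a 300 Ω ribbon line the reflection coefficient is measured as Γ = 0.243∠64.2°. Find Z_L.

Z_L = Z_0·(1 + Γ)/(1 − Γ) = 300·(1.11 + j0.219)/(0.894 − j0.219)

Z_L ≈ 333 + j155 Ω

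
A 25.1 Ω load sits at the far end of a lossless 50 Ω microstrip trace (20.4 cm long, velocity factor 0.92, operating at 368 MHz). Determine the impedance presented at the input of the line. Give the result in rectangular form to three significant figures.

λ = v/f = 0.92·c / 368 MHz = 0.75 m
βl = 2π·l/λ = 2π × 0.272 = 97.9°
tan(βl) = tan(97.9°) = -7.19
Z_in = Z_0·(Z_L + jZ_0·tanβl)/(Z_0 + jZ_L·tanβl)
     = 50·(25.1 − j359)/(50 − j180)

Z_in ≈ 94.3 − j19.2 Ω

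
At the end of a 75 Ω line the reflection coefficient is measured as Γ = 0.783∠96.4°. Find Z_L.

Z_L = Z_0·(1 + Γ)/(1 − Γ) = 75·(0.913 + j0.778)/(1.09 − j0.778)

Z_L ≈ 16.2 + j65.3 Ω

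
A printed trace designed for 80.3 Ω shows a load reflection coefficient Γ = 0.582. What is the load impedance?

Z_L = Z_0·(1 + Γ)/(1 − Γ) = 80.3·(1.58)/(0.418)

Z_L ≈ 304 Ω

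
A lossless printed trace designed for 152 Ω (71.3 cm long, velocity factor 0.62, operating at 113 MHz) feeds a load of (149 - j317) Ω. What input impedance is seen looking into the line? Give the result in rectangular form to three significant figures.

Z_in ≈ 910 + j197 Ω

λ = v/f = 0.62·c / 113 MHz = 1.65 m
βl = 2π·l/λ = 2π × 0.433 = 156°
tan(βl) = tan(156°) = -0.446
Z_in = Z_0·(Z_L + jZ_0·tanβl)/(Z_0 + jZ_L·tanβl)
     = 152·(149 − j385)/(10.5 − j66.5)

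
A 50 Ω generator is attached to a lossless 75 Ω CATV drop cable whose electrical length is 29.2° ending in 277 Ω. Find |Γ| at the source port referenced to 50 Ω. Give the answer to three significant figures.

|Γ| ≈ 0.657

tan(βl) = 0.559
Z_in = Z_0·(Z_L + jZ_0·tanβl)/(Z_0 + jZ_L·tanβl) = 69.1 − j101 Ω
Γ_s = (Z_in − Z_s)/(Z_in + Z_s) = (19.1 − j101)/(119 − j101), |Γ_s| = 0.657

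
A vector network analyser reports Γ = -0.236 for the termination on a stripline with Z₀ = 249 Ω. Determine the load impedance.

Z_L ≈ 154 Ω

Z_L = Z_0·(1 + Γ)/(1 − Γ) = 249·(0.764)/(1.24)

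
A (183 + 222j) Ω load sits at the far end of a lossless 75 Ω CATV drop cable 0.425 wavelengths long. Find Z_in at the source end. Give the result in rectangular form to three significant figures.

βl = 2π × 0.425 = 153°
tan(βl) = tan(153°) = -0.51
Z_in = Z_0·(Z_L + jZ_0·tanβl)/(Z_0 + jZ_L·tanβl)
     = 75·(183 + j184)/(188 − j93.2)

Z_in ≈ 29.4 + j87.9 Ω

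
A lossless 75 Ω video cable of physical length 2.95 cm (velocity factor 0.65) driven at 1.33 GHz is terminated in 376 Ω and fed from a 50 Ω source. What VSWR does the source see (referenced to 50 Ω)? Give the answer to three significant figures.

VSWR ≈ 3.74

λ = v/f = 0.65·c / 1.33 GHz = 0.147 m
βl = 2π·l/λ = 2π × 0.201 = 72.4°
tan(βl) = 3.16
Z_in = Z_0·(Z_L + jZ_0·tanβl)/(Z_0 + jZ_L·tanβl) = 16.4 − j22.7 Ω
Γ_s = (Z_in − Z_s)/(Z_in + Z_s) = (-33.6 − j22.7)/(66.4 − j22.7), |Γ_s| = 0.578
VSWR = (1 + |Γ_s|)/(1 − |Γ_s|)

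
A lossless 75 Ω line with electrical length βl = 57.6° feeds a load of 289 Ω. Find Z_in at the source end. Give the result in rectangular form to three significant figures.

tan(βl) = tan(57.6°) = 1.58
Z_in = Z_0·(Z_L + jZ_0·tanβl)/(Z_0 + jZ_L·tanβl)
     = 75·(289 + j118)/(75 + j455)

Z_in ≈ 26.6 − j43.2 Ω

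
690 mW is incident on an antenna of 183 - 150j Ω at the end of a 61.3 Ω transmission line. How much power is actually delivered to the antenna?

P_delivered ≈ 377 mW

|Γ| = |(121.7 − j150)/(244.3 − j150)| = 0.674
|Γ|² = 0.454
P_refl = |Γ|²·P_inc = 313 mW, P_del = (1 − |Γ|²)·P_inc = 377 mW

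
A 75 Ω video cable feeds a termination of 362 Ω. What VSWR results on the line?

Γ = (362 − 75)/(362 + 75) = 0.657
VSWR = (1 + 0.657)/(1 − 0.657)

VSWR ≈ 4.83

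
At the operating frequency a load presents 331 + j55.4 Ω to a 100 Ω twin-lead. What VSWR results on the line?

VSWR ≈ 3.41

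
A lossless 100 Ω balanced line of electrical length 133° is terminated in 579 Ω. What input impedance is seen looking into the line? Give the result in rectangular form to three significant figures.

Z_in ≈ 31.5 + j88.2 Ω

tan(βl) = tan(133°) = -1.07
Z_in = Z_0·(Z_L + jZ_0·tanβl)/(Z_0 + jZ_L·tanβl)
     = 100·(579 − j107)/(100 − j621)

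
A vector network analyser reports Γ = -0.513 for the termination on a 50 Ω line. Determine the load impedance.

Z_L ≈ 16.1 Ω

Z_L = Z_0·(1 + Γ)/(1 − Γ) = 50·(0.487)/(1.51)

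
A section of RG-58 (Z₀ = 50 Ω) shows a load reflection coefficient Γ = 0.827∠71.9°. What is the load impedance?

Z_L = Z_0·(1 + Γ)/(1 − Γ) = 50·(1.26 + j0.786)/(0.743 − j0.786)

Z_L ≈ 13.5 + j67.2 Ω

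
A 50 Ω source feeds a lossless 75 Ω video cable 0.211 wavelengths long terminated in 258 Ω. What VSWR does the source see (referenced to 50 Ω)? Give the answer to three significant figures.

βl = 2π × 0.211 = 76°
tan(βl) = 4
Z_in = Z_0·(Z_L + jZ_0·tanβl)/(Z_0 + jZ_L·tanβl) = 23 − j17.1 Ω
Γ_s = (Z_in − Z_s)/(Z_in + Z_s) = (-27 − j17.1)/(73 − j17.1), |Γ_s| = 0.425
VSWR = (1 + |Γ_s|)/(1 − |Γ_s|)

VSWR ≈ 2.48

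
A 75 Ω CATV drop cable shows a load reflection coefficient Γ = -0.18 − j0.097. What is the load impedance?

Z_L = Z_0·(1 + Γ)/(1 − Γ) = 75·(0.82 − j0.097)/(1.18 + j0.097)

Z_L ≈ 51.3 − j10.4 Ω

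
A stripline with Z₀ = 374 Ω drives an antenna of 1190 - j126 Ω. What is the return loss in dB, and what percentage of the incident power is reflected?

Γ = (816 − j126)/(1564 − j126), |Γ| = 0.526
RL = −20·log₁₀(0.526) = 5.58 dB
P_refl/P_inc = |Γ|² = 0.277

RL ≈ 5.58 dB; 27.7% of incident power reflected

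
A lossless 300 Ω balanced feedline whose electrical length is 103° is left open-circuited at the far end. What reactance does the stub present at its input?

tan(βl) = -4.33
For an open-circuited stub, Z_in = −jZ_0·cot(βl) = −jZ_0/tan(βl)

X_in ≈ 69.3 Ω (inductive)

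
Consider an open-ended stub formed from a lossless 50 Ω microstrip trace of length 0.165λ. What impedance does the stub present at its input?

Z_in ≈ −j29.6 Ω

βl = 2π × 0.165 = 59.4°
tan(βl) = 1.69
For an open-ended stub, Z_in = −jZ_0·cot(βl) = −jZ_0/tan(βl)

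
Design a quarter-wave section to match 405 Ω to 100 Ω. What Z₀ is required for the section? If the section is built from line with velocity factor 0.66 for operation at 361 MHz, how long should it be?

Z_qwt ≈ 201 Ω; length ≈ 13.7 cm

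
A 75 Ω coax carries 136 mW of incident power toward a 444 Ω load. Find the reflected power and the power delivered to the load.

P_reflected ≈ 68.7 mW; P_delivered ≈ 67.3 mW

Γ = (444 − 75)/(444 + 75) = 0.711
|Γ|² = 0.505
P_refl = |Γ|²·P_inc = 68.7 mW, P_del = (1 − |Γ|²)·P_inc = 67.3 mW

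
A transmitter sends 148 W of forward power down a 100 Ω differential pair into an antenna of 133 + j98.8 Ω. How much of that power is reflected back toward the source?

P_reflected ≈ 25.1 W

|Γ| = |(33 + j98.8)/(233 + j98.8)| = 0.412
|Γ|² = 0.169
P_refl = |Γ|²·P_inc = 25.1 W, P_del = (1 − |Γ|²)·P_inc = 123 W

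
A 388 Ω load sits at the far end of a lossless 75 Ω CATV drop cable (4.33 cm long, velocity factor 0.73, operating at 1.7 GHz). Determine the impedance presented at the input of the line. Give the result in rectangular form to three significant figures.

λ = v/f = 0.73·c / 1.7 GHz = 0.129 m
βl = 2π·l/λ = 2π × 0.336 = 121°
tan(βl) = tan(121°) = -1.66
Z_in = Z_0·(Z_L + jZ_0·tanβl)/(Z_0 + jZ_L·tanβl)
     = 75·(388 − j125)/(75 − j646)

Z_in ≈ 19.5 + j42.8 Ω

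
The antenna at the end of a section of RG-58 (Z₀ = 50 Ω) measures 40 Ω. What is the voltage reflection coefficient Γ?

Γ = -0.111

Γ = (Z_L − Z_0)/(Z_L + Z_0) = (40 − 50)/(40 + 50) = -10/90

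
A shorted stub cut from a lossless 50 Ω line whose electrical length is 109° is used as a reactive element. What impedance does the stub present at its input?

tan(βl) = -2.9
For a shorted stub, Z_in = jZ_0·tan(βl)

Z_in ≈ −j145 Ω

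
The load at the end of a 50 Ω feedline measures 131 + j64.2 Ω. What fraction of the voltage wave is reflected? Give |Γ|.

|Γ| ≈ 0.538

Γ = (Z_L − Z_0)/(Z_L + Z_0) = (81 + j64.2)/(181 + j64.2)
|Γ| = 103/192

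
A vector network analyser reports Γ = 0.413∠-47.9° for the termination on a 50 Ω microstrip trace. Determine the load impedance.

Z_L = Z_0·(1 + Γ)/(1 − Γ) = 50·(1.28 − j0.306)/(0.723 + j0.306)

Z_L ≈ 67.2 − j49.7 Ω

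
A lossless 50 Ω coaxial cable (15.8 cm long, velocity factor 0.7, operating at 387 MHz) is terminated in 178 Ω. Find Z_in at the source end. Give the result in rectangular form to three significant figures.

Z_in ≈ 14.9 + j12.1 Ω

λ = v/f = 0.7·c / 387 MHz = 0.543 m
βl = 2π·l/λ = 2π × 0.291 = 105°
tan(βl) = tan(105°) = -3.78
Z_in = Z_0·(Z_L + jZ_0·tanβl)/(Z_0 + jZ_L·tanβl)
     = 50·(178 − j189)/(50 − j673)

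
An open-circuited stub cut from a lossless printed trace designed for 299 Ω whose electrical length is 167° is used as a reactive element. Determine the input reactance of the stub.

X_in ≈ 1300 Ω (inductive)

tan(βl) = -0.231
For an open-circuited stub, Z_in = −jZ_0·cot(βl) = −jZ_0/tan(βl)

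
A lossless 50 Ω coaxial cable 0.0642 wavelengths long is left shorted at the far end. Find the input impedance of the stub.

Z_in ≈ +j21.3 Ω

βl = 2π × 0.0642 = 23.1°
tan(βl) = 0.427
For a shorted stub, Z_in = jZ_0·tan(βl)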